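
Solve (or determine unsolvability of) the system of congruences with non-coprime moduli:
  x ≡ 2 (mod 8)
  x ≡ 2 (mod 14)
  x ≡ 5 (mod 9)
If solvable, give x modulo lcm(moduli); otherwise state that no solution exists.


Moduli 8, 14, 9 are not pairwise coprime, so CRT works modulo lcm(m_i) when all pairwise compatibility conditions hold.
Pairwise compatibility: gcd(m_i, m_j) must divide a_i - a_j for every pair.
Merge one congruence at a time:
  Start: x ≡ 2 (mod 8).
  Combine with x ≡ 2 (mod 14): gcd(8, 14) = 2; 2 - 2 = 0, which IS divisible by 2, so compatible.
    Write x = 2 + 8·t and substitute into x ≡ 2 (mod 14): 8·t ≡ 2 − 2 = 0 (mod 14).
    Divide the congruence (and modulus) by g = 2: 4·t ≡ 0 (mod 7).
    The inverse of 4 mod 7 is 2 (since 4·2 = 8 = 1·7 + 1), so t ≡ 2·0 = 0 ≡ 0 (mod 7).
    Then x = 2 + 8·0 = 2, valid modulo lcm(8, 14) = 56: x ≡ 2 (mod 56).
  Combine with x ≡ 5 (mod 9): gcd(56, 9) = 1; 5 - 2 = 3, which IS divisible by 1, so compatible.
    Write x = 2 + 56·t and substitute into x ≡ 5 (mod 9): 56·t ≡ 5 − 2 = 3 (mod 9).
    Reduce coefficients mod 9: 2·t ≡ 3 (mod 9).
    The inverse of 2 mod 9 is 5 (since 2·5 = 10 = 1·9 + 1), so t ≡ 5·3 = 15 ≡ 6 (mod 9).
    Then x = 2 + 56·6 = 338, valid modulo lcm(56, 9) = 504: x ≡ 338 (mod 504).
Verify: 338 mod 8 = 2, 338 mod 14 = 2, 338 mod 9 = 5.

x ≡ 338 (mod 504).


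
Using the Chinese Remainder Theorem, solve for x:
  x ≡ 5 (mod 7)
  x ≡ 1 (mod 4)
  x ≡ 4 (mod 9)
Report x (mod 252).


Moduli 7, 4, 9 are pairwise coprime; by CRT there is a unique solution modulo M = 7 · 4 · 9 = 252.
Solve pairwise, accumulating the modulus:
  Start with x ≡ 5 (mod 7).
  Combine with x ≡ 1 (mod 4): since gcd(7, 4) = 1, we get a unique residue mod 28.
    Write x = 5 + 7·t and substitute into x ≡ 1 (mod 4): 7·t ≡ 1 − 5 = -4 (mod 4).
    Reduce coefficients mod 4: 3·t ≡ 0 (mod 4).
    The inverse of 3 mod 4 is 3 (since 3·3 = 9 = 2·4 + 1), so t ≡ 3·0 = 0 ≡ 0 (mod 4).
    Then x = 5 + 7·0 = 5, valid modulo lcm(7, 4) = 28: x ≡ 5 (mod 28).
  Combine with x ≡ 4 (mod 9): since gcd(28, 9) = 1, we get a unique residue mod 252.
    Write x = 5 + 28·t and substitute into x ≡ 4 (mod 9): 28·t ≡ 4 − 5 = -1 (mod 9).
    Reduce coefficients mod 9: 1·t ≡ 8 (mod 9).
    So t ≡ 8 (mod 9).
    Then x = 5 + 28·8 = 229, valid modulo lcm(28, 9) = 252: x ≡ 229 (mod 252).
Verify: 229 mod 7 = 5 ✓, 229 mod 4 = 1 ✓, 229 mod 9 = 4 ✓.

x ≡ 229 (mod 252).


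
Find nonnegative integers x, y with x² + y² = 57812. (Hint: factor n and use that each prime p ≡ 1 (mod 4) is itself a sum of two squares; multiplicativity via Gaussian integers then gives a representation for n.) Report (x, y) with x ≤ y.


Step 1: Factor n = 57812 = 2^2 · 97 · 149.
Step 2: Check the mod-4 condition on each prime factor: 2 = 2 (special); 97 ≡ 1 (mod 4), exponent 1; 149 ≡ 1 (mod 4), exponent 1.
All primes ≡ 3 (mod 4) appear to even exponent (or don't appear), so by the two-squares theorem n IS expressible as a sum of two squares.
Step 3: Build a representation. Group n = k² · m with k = 2 and m = 97 · 149 = 14453 (a product of primes ≡ 1 (mod 4)); a representation of m scales to one of n via (k·x)² + (k·y)² = k²(x² + y²). Each prime p ≡ 1 (mod 4) is itself a sum of two squares; find a² by testing p − a² for a perfect square:
  97: 97 − 1² = 96, 97 − 2² = 93, 97 − 3² = 88, 97 − 4² = 81 = 9² ⇒ 97 = 4² + 9².
  149: 149 − 1² = 148, 149 − 2² = 145, 149 − 3² = 140, 149 − 4² = 133, 149 − 5² = 124, 149 − 6² = 113, 149 − 7² = 100 = 10² ⇒ 149 = 7² + 10².
  Combine using the Brahmagupta–Fibonacci identity (a² + b²)(c² + d²) = (ac − bd)² + (ad + bc)² = (ac + bd)² + (ad − bc)²:
  97 · 149 = 14453: from (4² + 9²)(7² + 10²), take (4·7 − 9·10, 4·10 + 9·7) = (28 − 90, 40 + 63) = (-62, 103); dropping signs (only squares matter) gives (62, 103); check 62² + 103² = 3844 + 10609 = 14453 ✓.
  Scale by k = 2: (2·62, 2·103) = (124, 206).
Step 4: Order so x ≤ y and verify: 124² + 206² = 15376 + 42436 = 57812 = n. ✓

n = 57812 = 124² + 206² (one valid representation with x ≤ y).


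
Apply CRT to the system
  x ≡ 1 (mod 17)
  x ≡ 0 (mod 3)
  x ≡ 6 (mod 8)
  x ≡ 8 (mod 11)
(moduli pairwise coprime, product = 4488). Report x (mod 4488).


Product of moduli M = 17 · 3 · 8 · 11 = 4488.
Merge one congruence at a time:
  Start: x ≡ 1 (mod 17).
  Combine with x ≡ 0 (mod 3); new modulus lcm = 51.
    Write x = 1 + 17·t and substitute into x ≡ 0 (mod 3): 17·t ≡ 0 − 1 = -1 (mod 3).
    Reduce coefficients mod 3: 2·t ≡ 2 (mod 3).
    The inverse of 2 mod 3 is 2 (since 2·2 = 4 = 1·3 + 1), so t ≡ 2·2 = 4 ≡ 1 (mod 3).
    Then x = 1 + 17·1 = 18, valid modulo lcm(17, 3) = 51: x ≡ 18 (mod 51).
  Combine with x ≡ 6 (mod 8); new modulus lcm = 408.
    Write x = 18 + 51·t and substitute into x ≡ 6 (mod 8): 51·t ≡ 6 − 18 = -12 (mod 8).
    Reduce coefficients mod 8: 3·t ≡ 4 (mod 8).
    The inverse of 3 mod 8 is 3 (since 3·3 = 9 = 1·8 + 1), so t ≡ 3·4 = 12 ≡ 4 (mod 8).
    Then x = 18 + 51·4 = 222, valid modulo lcm(51, 8) = 408: x ≡ 222 (mod 408).
  Combine with x ≡ 8 (mod 11); new modulus lcm = 4488.
    Write x = 222 + 408·t and substitute into x ≡ 8 (mod 11): 408·t ≡ 8 − 222 = -214 (mod 11).
    Reduce coefficients mod 11: 1·t ≡ 6 (mod 11).
    So t ≡ 6 (mod 11).
    Then x = 222 + 408·6 = 2670, valid modulo lcm(408, 11) = 4488: x ≡ 2670 (mod 4488).
Verify against each original: 2670 mod 17 = 1, 2670 mod 3 = 0, 2670 mod 8 = 6, 2670 mod 11 = 8.

x ≡ 2670 (mod 4488).


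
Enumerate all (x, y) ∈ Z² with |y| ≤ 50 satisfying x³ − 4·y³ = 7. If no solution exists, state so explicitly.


The equation is x³ - 4y³ = 7. For fixed y, x³ = 4·y³ + 7, so a solution requires the RHS to be a perfect cube.
Strategy: iterate y from -50 to 50, compute RHS = 4·y³ + 7, and check whether it is a (positive or negative) perfect cube.
Check small values of y:
  y = 0: RHS = 7 is not a perfect cube.
  y = 1: RHS = 11 is not a perfect cube.
  y = -1: RHS = 3 is not a perfect cube.
  y = 2: RHS = 39 is not a perfect cube.
  y = -2: RHS = -25 is not a perfect cube.
  y = 3: RHS = 115 is not a perfect cube.
  y = -3: RHS = -101 is not a perfect cube.
Continuing the search up to |y| = 50 finds no solutions either.
No (x, y) in the scanned range satisfies the equation.

No integer solutions with |y| ≤ 50.


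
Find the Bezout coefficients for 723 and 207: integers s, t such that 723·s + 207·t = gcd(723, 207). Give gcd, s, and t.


Euclidean algorithm on (723, 207) — divide until remainder is 0:
  723 = 3 · 207 + 102
  207 = 2 · 102 + 3
  102 = 34 · 3 + 0
gcd(723, 207) = 3.
Track Bezout coefficients alongside the remainders: start with r₀ = 723 = a·1 + b·0 (s = 1, t = 0) and r₁ = 207 = a·0 + b·1 (s = 0, t = 1); each new remainder r_{k+1} = r_{k-1} − q_k·r_k inherits s_{k+1} = s_{k-1} − q_k·s_k, t_{k+1} = t_{k-1} − q_k·t_k, so r_k = a·s_k + b·t_k at every step:
  q = 3: r = 102, s = 1 − 3·0 = 1, t = 0 − 3·1 = -3  (check: 723·1 + 207·(-3) = 102)
  q = 2: r = 3, s = 0 − 2·1 = -2, t = 1 − 2·(-3) = 7  (check: 723·(-2) + 207·7 = 3)
The row with r = 3 (the gcd) gives the Bezout coefficients s = -2, t = 7.
Result: 723 · (-2) + 207 · (7) = 3.

gcd(723, 207) = 3; s = -2, t = 7 (check: 723·(-2) + 207·7 = 3).


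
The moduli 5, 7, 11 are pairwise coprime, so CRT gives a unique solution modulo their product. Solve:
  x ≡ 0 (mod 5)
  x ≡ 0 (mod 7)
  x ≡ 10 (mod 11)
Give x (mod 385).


Moduli 5, 7, 11 are pairwise coprime; by CRT there is a unique solution modulo M = 5 · 7 · 11 = 385.
Solve pairwise, accumulating the modulus:
  Start with x ≡ 0 (mod 5).
  Combine with x ≡ 0 (mod 7): since gcd(5, 7) = 1, we get a unique residue mod 35.
    Write x = 0 + 5·t and substitute into x ≡ 0 (mod 7): 5·t ≡ 0 − 0 = 0 (mod 7).
    The inverse of 5 mod 7 is 3 (since 5·3 = 15 = 2·7 + 1), so t ≡ 3·0 = 0 ≡ 0 (mod 7).
    Then x = 0 + 5·0 = 0, valid modulo lcm(5, 7) = 35: x ≡ 0 (mod 35).
  Combine with x ≡ 10 (mod 11): since gcd(35, 11) = 1, we get a unique residue mod 385.
    Write x = 0 + 35·t and substitute into x ≡ 10 (mod 11): 35·t ≡ 10 − 0 = 10 (mod 11).
    Reduce coefficients mod 11: 2·t ≡ 10 (mod 11).
    The inverse of 2 mod 11 is 6 (since 2·6 = 12 = 1·11 + 1), so t ≡ 6·10 = 60 ≡ 5 (mod 11).
    Then x = 0 + 35·5 = 175, valid modulo lcm(35, 11) = 385: x ≡ 175 (mod 385).
Verify: 175 mod 5 = 0 ✓, 175 mod 7 = 0 ✓, 175 mod 11 = 10 ✓.

x ≡ 175 (mod 385).


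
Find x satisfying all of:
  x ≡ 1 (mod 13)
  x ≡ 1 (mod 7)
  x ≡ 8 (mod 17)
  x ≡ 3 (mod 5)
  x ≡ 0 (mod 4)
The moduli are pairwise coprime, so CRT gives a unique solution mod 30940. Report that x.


Product of moduli M = 13 · 7 · 17 · 5 · 4 = 30940.
Merge one congruence at a time:
  Start: x ≡ 1 (mod 13).
  Combine with x ≡ 1 (mod 7); new modulus lcm = 91.
    Write x = 1 + 13·t and substitute into x ≡ 1 (mod 7): 13·t ≡ 1 − 1 = 0 (mod 7).
    Reduce coefficients mod 7: 6·t ≡ 0 (mod 7).
    The inverse of 6 mod 7 is 6 (since 6·6 = 36 = 5·7 + 1), so t ≡ 6·0 = 0 ≡ 0 (mod 7).
    Then x = 1 + 13·0 = 1, valid modulo lcm(13, 7) = 91: x ≡ 1 (mod 91).
  Combine with x ≡ 8 (mod 17); new modulus lcm = 1547.
    Write x = 1 + 91·t and substitute into x ≡ 8 (mod 17): 91·t ≡ 8 − 1 = 7 (mod 17).
    Reduce coefficients mod 17: 6·t ≡ 7 (mod 17).
    The inverse of 6 mod 17 is 3 (since 6·3 = 18 = 1·17 + 1), so t ≡ 3·7 = 21 ≡ 4 (mod 17).
    Then x = 1 + 91·4 = 365, valid modulo lcm(91, 17) = 1547: x ≡ 365 (mod 1547).
  Combine with x ≡ 3 (mod 5); new modulus lcm = 7735.
    Write x = 365 + 1547·t and substitute into x ≡ 3 (mod 5): 1547·t ≡ 3 − 365 = -362 (mod 5).
    Reduce coefficients mod 5: 2·t ≡ 3 (mod 5).
    The inverse of 2 mod 5 is 3 (since 2·3 = 6 = 1·5 + 1), so t ≡ 3·3 = 9 ≡ 4 (mod 5).
    Then x = 365 + 1547·4 = 6553, valid modulo lcm(1547, 5) = 7735: x ≡ 6553 (mod 7735).
  Combine with x ≡ 0 (mod 4); new modulus lcm = 30940.
    Write x = 6553 + 7735·t and substitute into x ≡ 0 (mod 4): 7735·t ≡ 0 − 6553 = -6553 (mod 4).
    Reduce coefficients mod 4: 3·t ≡ 3 (mod 4).
    The inverse of 3 mod 4 is 3 (since 3·3 = 9 = 2·4 + 1), so t ≡ 3·3 = 9 ≡ 1 (mod 4).
    Then x = 6553 + 7735·1 = 14288, valid modulo lcm(7735, 4) = 30940: x ≡ 14288 (mod 30940).
Verify against each original: 14288 mod 13 = 1, 14288 mod 7 = 1, 14288 mod 17 = 8, 14288 mod 5 = 3, 14288 mod 4 = 0.

x ≡ 14288 (mod 30940).


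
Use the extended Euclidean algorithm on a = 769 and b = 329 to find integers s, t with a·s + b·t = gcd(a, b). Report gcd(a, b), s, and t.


Euclidean algorithm on (769, 329) — divide until remainder is 0:
  769 = 2 · 329 + 111
  329 = 2 · 111 + 107
  111 = 1 · 107 + 4
  107 = 26 · 4 + 3
  4 = 1 · 3 + 1
  3 = 3 · 1 + 0
gcd(769, 329) = 1.
Track Bezout coefficients alongside the remainders: start with r₀ = 769 = a·1 + b·0 (s = 1, t = 0) and r₁ = 329 = a·0 + b·1 (s = 0, t = 1); each new remainder r_{k+1} = r_{k-1} − q_k·r_k inherits s_{k+1} = s_{k-1} − q_k·s_k, t_{k+1} = t_{k-1} − q_k·t_k, so r_k = a·s_k + b·t_k at every step:
  q = 2: r = 111, s = 1 − 2·0 = 1, t = 0 − 2·1 = -2  (check: 769·1 + 329·(-2) = 111)
  q = 2: r = 107, s = 0 − 2·1 = -2, t = 1 − 2·(-2) = 5  (check: 769·(-2) + 329·5 = 107)
  q = 1: r = 4, s = 1 − 1·(-2) = 3, t = -2 − 1·5 = -7  (check: 769·3 + 329·(-7) = 4)
  q = 26: r = 3, s = -2 − 26·3 = -80, t = 5 − 26·(-7) = 187  (check: 769·(-80) + 329·187 = 3)
  q = 1: r = 1, s = 3 − 1·(-80) = 83, t = -7 − 1·187 = -194  (check: 769·83 + 329·(-194) = 1)
The row with r = 1 (the gcd) gives the Bezout coefficients s = 83, t = -194.
Result: 769 · (83) + 329 · (-194) = 1.

gcd(769, 329) = 1; s = 83, t = -194 (check: 769·83 + 329·(-194) = 1).


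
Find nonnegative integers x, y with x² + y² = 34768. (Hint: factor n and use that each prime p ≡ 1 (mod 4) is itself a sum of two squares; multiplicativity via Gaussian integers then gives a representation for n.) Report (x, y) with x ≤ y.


Step 1: Factor n = 34768 = 2^4 · 41 · 53.
Step 2: Check the mod-4 condition on each prime factor: 2 = 2 (special); 41 ≡ 1 (mod 4), exponent 1; 53 ≡ 1 (mod 4), exponent 1.
All primes ≡ 3 (mod 4) appear to even exponent (or don't appear), so by the two-squares theorem n IS expressible as a sum of two squares.
Step 3: Build a representation. Group n = k² · m with k = 4 and m = 41 · 53 = 2173 (a product of primes ≡ 1 (mod 4)); a representation of m scales to one of n via (k·x)² + (k·y)² = k²(x² + y²). Each prime p ≡ 1 (mod 4) is itself a sum of two squares; find a² by testing p − a² for a perfect square:
  41: 41 − 1² = 40, 41 − 2² = 37, 41 − 3² = 32, 41 − 4² = 25 = 5² ⇒ 41 = 4² + 5².
  53: 53 − 1² = 52, 53 − 2² = 49 = 7² ⇒ 53 = 2² + 7².
  Combine using the Brahmagupta–Fibonacci identity (a² + b²)(c² + d²) = (ac − bd)² + (ad + bc)² = (ac + bd)² + (ad − bc)²:
  41 · 53 = 2173: from (4² + 5²)(2² + 7²), take (4·2 − 5·7, 4·7 + 5·2) = (8 − 35, 28 + 10) = (-27, 38); dropping signs (only squares matter) gives (27, 38); check 27² + 38² = 729 + 1444 = 2173 ✓.
  Scale by k = 4: (4·27, 4·38) = (108, 152).
Step 4: Order so x ≤ y and verify: 108² + 152² = 11664 + 23104 = 34768 = n. ✓

n = 34768 = 108² + 152² (one valid representation with x ≤ y).


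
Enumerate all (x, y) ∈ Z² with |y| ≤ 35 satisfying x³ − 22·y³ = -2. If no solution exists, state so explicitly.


The equation is x³ - 22y³ = -2. For fixed y, x³ = 22·y³ − 2, so a solution requires the RHS to be a perfect cube.
Strategy: iterate y from -35 to 35, compute RHS = 22·y³ − 2, and check whether it is a (positive or negative) perfect cube.
Check small values of y:
  y = 0: RHS = -2 is not a perfect cube.
  y = 1: RHS = 20 is not a perfect cube.
  y = -1: RHS = -24 is not a perfect cube.
  y = 2: RHS = 174 is not a perfect cube.
  y = -2: RHS = -178 is not a perfect cube.
  y = 3: RHS = 592 is not a perfect cube.
  y = -3: RHS = -596 is not a perfect cube.
Continuing the search up to |y| = 35 finds no solutions either.
No (x, y) in the scanned range satisfies the equation.

No integer solutions with |y| ≤ 35.


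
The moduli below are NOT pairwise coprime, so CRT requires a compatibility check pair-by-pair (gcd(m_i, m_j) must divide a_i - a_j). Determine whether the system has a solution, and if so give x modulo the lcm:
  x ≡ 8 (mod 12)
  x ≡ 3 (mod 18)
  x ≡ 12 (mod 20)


Moduli 12, 18, 20 are not pairwise coprime, so CRT works modulo lcm(m_i) when all pairwise compatibility conditions hold.
Pairwise compatibility: gcd(m_i, m_j) must divide a_i - a_j for every pair.
Merge one congruence at a time:
  Start: x ≡ 8 (mod 12).
  Combine with x ≡ 3 (mod 18): gcd(12, 18) = 6, and 3 - 8 = -5 is NOT divisible by 6.
    ⇒ system is inconsistent (no integer solution).

No solution (the system is inconsistent).


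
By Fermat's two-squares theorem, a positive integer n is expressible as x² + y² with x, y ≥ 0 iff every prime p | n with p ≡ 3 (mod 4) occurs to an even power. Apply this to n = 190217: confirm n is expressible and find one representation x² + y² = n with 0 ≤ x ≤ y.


Step 1: Factor n = 190217 = 37 · 53 · 97.
Step 2: Check the mod-4 condition on each prime factor: 37 ≡ 1 (mod 4), exponent 1; 53 ≡ 1 (mod 4), exponent 1; 97 ≡ 1 (mod 4), exponent 1.
All primes ≡ 3 (mod 4) appear to even exponent (or don't appear), so by the two-squares theorem n IS expressible as a sum of two squares.
Step 3: Build a representation. Here n = 37 · 53 · 97 is a product of primes ≡ 1 (mod 4). Each prime p ≡ 1 (mod 4) is itself a sum of two squares; find a² by testing p − a² for a perfect square:
  37: 37 − 1² = 36 = 6² ⇒ 37 = 1² + 6².
  53: 53 − 1² = 52, 53 − 2² = 49 = 7² ⇒ 53 = 2² + 7².
  97: 97 − 1² = 96, 97 − 2² = 93, 97 − 3² = 88, 97 − 4² = 81 = 9² ⇒ 97 = 4² + 9².
  Combine using the Brahmagupta–Fibonacci identity (a² + b²)(c² + d²) = (ac − bd)² + (ad + bc)² = (ac + bd)² + (ad − bc)²:
  37 · 53 = 1961: from (1² + 6²)(2² + 7²), take (1·2 − 6·7, 1·7 + 6·2) = (2 − 42, 7 + 12) = (-40, 19); dropping signs (only squares matter) gives (40, 19); check 40² + 19² = 1600 + 361 = 1961 ✓.
  1961 · 97 = 190217: from (40² + 19²)(4² + 9²), take (40·4 − 19·9, 40·9 + 19·4) = (160 − 171, 360 + 76) = (-11, 436); dropping signs (only squares matter) gives (11, 436); check 11² + 436² = 121 + 190096 = 190217 ✓.
Step 4: Order so x ≤ y and verify: 11² + 436² = 121 + 190096 = 190217 = n. ✓

n = 190217 = 11² + 436² (one valid representation with x ≤ y).


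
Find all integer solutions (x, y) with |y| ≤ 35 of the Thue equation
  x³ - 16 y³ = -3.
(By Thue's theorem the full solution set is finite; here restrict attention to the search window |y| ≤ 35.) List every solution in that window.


The equation is x³ - 16y³ = -3. For fixed y, x³ = 16·y³ − 3, so a solution requires the RHS to be a perfect cube.
Strategy: iterate y from -35 to 35, compute RHS = 16·y³ − 3, and check whether it is a (positive or negative) perfect cube.
Check small values of y:
  y = 0: RHS = -3 is not a perfect cube.
  y = 1: RHS = 13 is not a perfect cube.
  y = -1: RHS = -19 is not a perfect cube.
  y = 2: RHS = 125 = (5)³ ⇒ x = 5 works.
  y = -2: RHS = -131 is not a perfect cube.
  y = 3: RHS = 429 is not a perfect cube.
  y = -3: RHS = -435 is not a perfect cube.
Continuing the search up to |y| = 35 finds no further solutions beyond those listed.
Collected solutions: (5, 2).

Solutions (with |y| ≤ 35): (5, 2).


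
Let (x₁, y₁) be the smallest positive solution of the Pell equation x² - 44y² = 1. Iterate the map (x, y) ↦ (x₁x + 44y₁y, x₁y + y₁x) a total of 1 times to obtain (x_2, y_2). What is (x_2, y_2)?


Step 1: Find the fundamental solution (x₁, y₁) of x² - 44y² = 1.
  Expand √44 as a continued fraction. a₀ = ⌊√44⌋ = 6; iterate m_{k+1} = d_k·a_k − m_k, d_{k+1} = (44 − m_{k+1}²)/d_k, a_{k+1} = ⌊(a₀ + m_{k+1})/d_{k+1}⌋ (starting m₀ = 0, d₀ = 1), with convergents p_k = a_k·p_{k-1} + p_{k-2}, q_k = a_k·q_{k-1} + q_{k-2} (p₋₁ = 1, q₋₁ = 0):
  k = 0: a₀ = 6; p₀/q₀ = 6/1; p₀² − 44·q₀² = 36 − 44 = -8.
  k = 1: m = 6, d = 8, a = ⌊(6 + 6)/8⌋ = 1; p/q = (1·6 + 1)/(1·1 + 0) = 7/1; p² − 44·q² = 49 − 44 = 5.
  k = 2: m = 2, d = 5, a = ⌊(6 + 2)/5⌋ = 1; p/q = (1·7 + 6)/(1·1 + 1) = 13/2; p² − 44·q² = 169 − 176 = -7.
  k = 3: m = 3, d = 7, a = ⌊(6 + 3)/7⌋ = 1; p/q = (1·13 + 7)/(1·2 + 1) = 20/3; p² − 44·q² = 400 − 396 = 4.
  k = 4: m = 4, d = 4, a = ⌊(6 + 4)/4⌋ = 2; p/q = (2·20 + 13)/(2·3 + 2) = 53/8; p² − 44·q² = 2809 − 2816 = -7.
  k = 5: m = 4, d = 7, a = ⌊(6 + 4)/7⌋ = 1; p/q = (1·53 + 20)/(1·8 + 3) = 73/11; p² − 44·q² = 5329 − 5324 = 5.
  k = 6: m = 3, d = 5, a = ⌊(6 + 3)/5⌋ = 1; p/q = (1·73 + 53)/(1·11 + 8) = 126/19; p² − 44·q² = 15876 − 15884 = -8.
  k = 7: m = 2, d = 8, a = ⌊(6 + 2)/8⌋ = 1; p/q = (1·126 + 73)/(1·19 + 11) = 199/30; p² − 44·q² = 39601 − 39600 = 1.
  The first convergent with p² − 44·q² = 1 gives the fundamental solution (x₁, y₁) = (199, 30).
Step 2: Apply the recurrence (x_{n+1}, y_{n+1}) = (x₁x_n + 44y₁y_n, x₁y_n + y₁x_n) repeatedly.
  From (x_1, y_1) = (199, 30): x_2 = 199·199 + 44·30·30 = 79201; y_2 = 199·30 + 30·199 = 11940.
Step 3: Verify x_2² - 44·y_2² = 6272798401 - 6272798400 = 1 (should be 1). ✓

(x_1, y_1) = (199, 30); (x_2, y_2) = (79201, 11940).


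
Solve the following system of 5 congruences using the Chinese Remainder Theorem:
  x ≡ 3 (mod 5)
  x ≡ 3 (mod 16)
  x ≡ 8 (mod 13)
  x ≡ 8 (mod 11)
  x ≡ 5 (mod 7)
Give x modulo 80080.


Product of moduli M = 5 · 16 · 13 · 11 · 7 = 80080.
Merge one congruence at a time:
  Start: x ≡ 3 (mod 5).
  Combine with x ≡ 3 (mod 16); new modulus lcm = 80.
    Write x = 3 + 5·t and substitute into x ≡ 3 (mod 16): 5·t ≡ 3 − 3 = 0 (mod 16).
    The inverse of 5 mod 16 is 13 (since 5·13 = 65 = 4·16 + 1), so t ≡ 13·0 = 0 ≡ 0 (mod 16).
    Then x = 3 + 5·0 = 3, valid modulo lcm(5, 16) = 80: x ≡ 3 (mod 80).
  Combine with x ≡ 8 (mod 13); new modulus lcm = 1040.
    Write x = 3 + 80·t and substitute into x ≡ 8 (mod 13): 80·t ≡ 8 − 3 = 5 (mod 13).
    Reduce coefficients mod 13: 2·t ≡ 5 (mod 13).
    The inverse of 2 mod 13 is 7 (since 2·7 = 14 = 1·13 + 1), so t ≡ 7·5 = 35 ≡ 9 (mod 13).
    Then x = 3 + 80·9 = 723, valid modulo lcm(80, 13) = 1040: x ≡ 723 (mod 1040).
  Combine with x ≡ 8 (mod 11); new modulus lcm = 11440.
    Write x = 723 + 1040·t and substitute into x ≡ 8 (mod 11): 1040·t ≡ 8 − 723 = -715 (mod 11).
    Reduce coefficients mod 11: 6·t ≡ 0 (mod 11).
    The inverse of 6 mod 11 is 2 (since 6·2 = 12 = 1·11 + 1), so t ≡ 2·0 = 0 ≡ 0 (mod 11).
    Then x = 723 + 1040·0 = 723, valid modulo lcm(1040, 11) = 11440: x ≡ 723 (mod 11440).
  Combine with x ≡ 5 (mod 7); new modulus lcm = 80080.
    Write x = 723 + 11440·t and substitute into x ≡ 5 (mod 7): 11440·t ≡ 5 − 723 = -718 (mod 7).
    Reduce coefficients mod 7: 2·t ≡ 3 (mod 7).
    The inverse of 2 mod 7 is 4 (since 2·4 = 8 = 1·7 + 1), so t ≡ 4·3 = 12 ≡ 5 (mod 7).
    Then x = 723 + 11440·5 = 57923, valid modulo lcm(11440, 7) = 80080: x ≡ 57923 (mod 80080).
Verify against each original: 57923 mod 5 = 3, 57923 mod 16 = 3, 57923 mod 13 = 8, 57923 mod 11 = 8, 57923 mod 7 = 5.

x ≡ 57923 (mod 80080).


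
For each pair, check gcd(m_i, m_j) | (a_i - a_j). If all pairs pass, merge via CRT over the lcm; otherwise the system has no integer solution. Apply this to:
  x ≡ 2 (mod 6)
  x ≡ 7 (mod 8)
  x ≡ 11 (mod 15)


Moduli 6, 8, 15 are not pairwise coprime, so CRT works modulo lcm(m_i) when all pairwise compatibility conditions hold.
Pairwise compatibility: gcd(m_i, m_j) must divide a_i - a_j for every pair.
Merge one congruence at a time:
  Start: x ≡ 2 (mod 6).
  Combine with x ≡ 7 (mod 8): gcd(6, 8) = 2, and 7 - 2 = 5 is NOT divisible by 2.
    ⇒ system is inconsistent (no integer solution).

No solution (the system is inconsistent).


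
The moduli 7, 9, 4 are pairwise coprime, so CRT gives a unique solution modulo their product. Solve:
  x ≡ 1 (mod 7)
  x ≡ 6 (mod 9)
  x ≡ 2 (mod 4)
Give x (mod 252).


Moduli 7, 9, 4 are pairwise coprime; by CRT there is a unique solution modulo M = 7 · 9 · 4 = 252.
Solve pairwise, accumulating the modulus:
  Start with x ≡ 1 (mod 7).
  Combine with x ≡ 6 (mod 9): since gcd(7, 9) = 1, we get a unique residue mod 63.
    Write x = 1 + 7·t and substitute into x ≡ 6 (mod 9): 7·t ≡ 6 − 1 = 5 (mod 9).
    The inverse of 7 mod 9 is 4 (since 7·4 = 28 = 3·9 + 1), so t ≡ 4·5 = 20 ≡ 2 (mod 9).
    Then x = 1 + 7·2 = 15, valid modulo lcm(7, 9) = 63: x ≡ 15 (mod 63).
  Combine with x ≡ 2 (mod 4): since gcd(63, 4) = 1, we get a unique residue mod 252.
    Write x = 15 + 63·t and substitute into x ≡ 2 (mod 4): 63·t ≡ 2 − 15 = -13 (mod 4).
    Reduce coefficients mod 4: 3·t ≡ 3 (mod 4).
    The inverse of 3 mod 4 is 3 (since 3·3 = 9 = 2·4 + 1), so t ≡ 3·3 = 9 ≡ 1 (mod 4).
    Then x = 15 + 63·1 = 78, valid modulo lcm(63, 4) = 252: x ≡ 78 (mod 252).
Verify: 78 mod 7 = 1 ✓, 78 mod 9 = 6 ✓, 78 mod 4 = 2 ✓.

x ≡ 78 (mod 252).


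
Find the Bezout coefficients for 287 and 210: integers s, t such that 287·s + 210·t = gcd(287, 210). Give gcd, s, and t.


Euclidean algorithm on (287, 210) — divide until remainder is 0:
  287 = 1 · 210 + 77
  210 = 2 · 77 + 56
  77 = 1 · 56 + 21
  56 = 2 · 21 + 14
  21 = 1 · 14 + 7
  14 = 2 · 7 + 0
gcd(287, 210) = 7.
Track Bezout coefficients alongside the remainders: start with r₀ = 287 = a·1 + b·0 (s = 1, t = 0) and r₁ = 210 = a·0 + b·1 (s = 0, t = 1); each new remainder r_{k+1} = r_{k-1} − q_k·r_k inherits s_{k+1} = s_{k-1} − q_k·s_k, t_{k+1} = t_{k-1} − q_k·t_k, so r_k = a·s_k + b·t_k at every step:
  q = 1: r = 77, s = 1 − 1·0 = 1, t = 0 − 1·1 = -1  (check: 287·1 + 210·(-1) = 77)
  q = 2: r = 56, s = 0 − 2·1 = -2, t = 1 − 2·(-1) = 3  (check: 287·(-2) + 210·3 = 56)
  q = 1: r = 21, s = 1 − 1·(-2) = 3, t = -1 − 1·3 = -4  (check: 287·3 + 210·(-4) = 21)
  q = 2: r = 14, s = -2 − 2·3 = -8, t = 3 − 2·(-4) = 11  (check: 287·(-8) + 210·11 = 14)
  q = 1: r = 7, s = 3 − 1·(-8) = 11, t = -4 − 1·11 = -15  (check: 287·11 + 210·(-15) = 7)
The row with r = 7 (the gcd) gives the Bezout coefficients s = 11, t = -15.
Result: 287 · (11) + 210 · (-15) = 7.

gcd(287, 210) = 7; s = 11, t = -15 (check: 287·11 + 210·(-15) = 7).


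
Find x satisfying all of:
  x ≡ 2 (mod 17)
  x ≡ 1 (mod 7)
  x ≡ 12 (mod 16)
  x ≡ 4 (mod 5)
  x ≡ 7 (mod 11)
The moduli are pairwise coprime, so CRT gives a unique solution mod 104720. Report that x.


Product of moduli M = 17 · 7 · 16 · 5 · 11 = 104720.
Merge one congruence at a time:
  Start: x ≡ 2 (mod 17).
  Combine with x ≡ 1 (mod 7); new modulus lcm = 119.
    Write x = 2 + 17·t and substitute into x ≡ 1 (mod 7): 17·t ≡ 1 − 2 = -1 (mod 7).
    Reduce coefficients mod 7: 3·t ≡ 6 (mod 7).
    The inverse of 3 mod 7 is 5 (since 3·5 = 15 = 2·7 + 1), so t ≡ 5·6 = 30 ≡ 2 (mod 7).
    Then x = 2 + 17·2 = 36, valid modulo lcm(17, 7) = 119: x ≡ 36 (mod 119).
  Combine with x ≡ 12 (mod 16); new modulus lcm = 1904.
    Write x = 36 + 119·t and substitute into x ≡ 12 (mod 16): 119·t ≡ 12 − 36 = -24 (mod 16).
    Reduce coefficients mod 16: 7·t ≡ 8 (mod 16).
    The inverse of 7 mod 16 is 7 (since 7·7 = 49 = 3·16 + 1), so t ≡ 7·8 = 56 ≡ 8 (mod 16).
    Then x = 36 + 119·8 = 988, valid modulo lcm(119, 16) = 1904: x ≡ 988 (mod 1904).
  Combine with x ≡ 4 (mod 5); new modulus lcm = 9520.
    Write x = 988 + 1904·t and substitute into x ≡ 4 (mod 5): 1904·t ≡ 4 − 988 = -984 (mod 5).
    Reduce coefficients mod 5: 4·t ≡ 1 (mod 5).
    The inverse of 4 mod 5 is 4 (since 4·4 = 16 = 3·5 + 1), so t ≡ 4·1 = 4 ≡ 4 (mod 5).
    Then x = 988 + 1904·4 = 8604, valid modulo lcm(1904, 5) = 9520: x ≡ 8604 (mod 9520).
  Combine with x ≡ 7 (mod 11); new modulus lcm = 104720.
    Write x = 8604 + 9520·t and substitute into x ≡ 7 (mod 11): 9520·t ≡ 7 − 8604 = -8597 (mod 11).
    Reduce coefficients mod 11: 5·t ≡ 5 (mod 11).
    The inverse of 5 mod 11 is 9 (since 5·9 = 45 = 4·11 + 1), so t ≡ 9·5 = 45 ≡ 1 (mod 11).
    Then x = 8604 + 9520·1 = 18124, valid modulo lcm(9520, 11) = 104720: x ≡ 18124 (mod 104720).
Verify against each original: 18124 mod 17 = 2, 18124 mod 7 = 1, 18124 mod 16 = 12, 18124 mod 5 = 4, 18124 mod 11 = 7.

x ≡ 18124 (mod 104720).


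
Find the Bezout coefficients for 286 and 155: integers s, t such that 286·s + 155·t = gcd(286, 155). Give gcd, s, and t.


Euclidean algorithm on (286, 155) — divide until remainder is 0:
  286 = 1 · 155 + 131
  155 = 1 · 131 + 24
  131 = 5 · 24 + 11
  24 = 2 · 11 + 2
  11 = 5 · 2 + 1
  2 = 2 · 1 + 0
gcd(286, 155) = 1.
Track Bezout coefficients alongside the remainders: start with r₀ = 286 = a·1 + b·0 (s = 1, t = 0) and r₁ = 155 = a·0 + b·1 (s = 0, t = 1); each new remainder r_{k+1} = r_{k-1} − q_k·r_k inherits s_{k+1} = s_{k-1} − q_k·s_k, t_{k+1} = t_{k-1} − q_k·t_k, so r_k = a·s_k + b·t_k at every step:
  q = 1: r = 131, s = 1 − 1·0 = 1, t = 0 − 1·1 = -1  (check: 286·1 + 155·(-1) = 131)
  q = 1: r = 24, s = 0 − 1·1 = -1, t = 1 − 1·(-1) = 2  (check: 286·(-1) + 155·2 = 24)
  q = 5: r = 11, s = 1 − 5·(-1) = 6, t = -1 − 5·2 = -11  (check: 286·6 + 155·(-11) = 11)
  q = 2: r = 2, s = -1 − 2·6 = -13, t = 2 − 2·(-11) = 24  (check: 286·(-13) + 155·24 = 2)
  q = 5: r = 1, s = 6 − 5·(-13) = 71, t = -11 − 5·24 = -131  (check: 286·71 + 155·(-131) = 1)
The row with r = 1 (the gcd) gives the Bezout coefficients s = 71, t = -131.
Result: 286 · (71) + 155 · (-131) = 1.

gcd(286, 155) = 1; s = 71, t = -131 (check: 286·71 + 155·(-131) = 1).


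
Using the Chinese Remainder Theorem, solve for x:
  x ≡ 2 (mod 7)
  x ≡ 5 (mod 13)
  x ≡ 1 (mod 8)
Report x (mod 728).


Moduli 7, 13, 8 are pairwise coprime; by CRT there is a unique solution modulo M = 7 · 13 · 8 = 728.
Solve pairwise, accumulating the modulus:
  Start with x ≡ 2 (mod 7).
  Combine with x ≡ 5 (mod 13): since gcd(7, 13) = 1, we get a unique residue mod 91.
    Write x = 2 + 7·t and substitute into x ≡ 5 (mod 13): 7·t ≡ 5 − 2 = 3 (mod 13).
    The inverse of 7 mod 13 is 2 (since 7·2 = 14 = 1·13 + 1), so t ≡ 2·3 = 6 ≡ 6 (mod 13).
    Then x = 2 + 7·6 = 44, valid modulo lcm(7, 13) = 91: x ≡ 44 (mod 91).
  Combine with x ≡ 1 (mod 8): since gcd(91, 8) = 1, we get a unique residue mod 728.
    Write x = 44 + 91·t and substitute into x ≡ 1 (mod 8): 91·t ≡ 1 − 44 = -43 (mod 8).
    Reduce coefficients mod 8: 3·t ≡ 5 (mod 8).
    The inverse of 3 mod 8 is 3 (since 3·3 = 9 = 1·8 + 1), so t ≡ 3·5 = 15 ≡ 7 (mod 8).
    Then x = 44 + 91·7 = 681, valid modulo lcm(91, 8) = 728: x ≡ 681 (mod 728).
Verify: 681 mod 7 = 2 ✓, 681 mod 13 = 5 ✓, 681 mod 8 = 1 ✓.

x ≡ 681 (mod 728).


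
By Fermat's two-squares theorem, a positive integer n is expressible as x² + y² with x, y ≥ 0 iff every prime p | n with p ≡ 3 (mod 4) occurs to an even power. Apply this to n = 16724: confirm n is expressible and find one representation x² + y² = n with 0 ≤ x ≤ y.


Step 1: Factor n = 16724 = 2^2 · 37 · 113.
Step 2: Check the mod-4 condition on each prime factor: 2 = 2 (special); 37 ≡ 1 (mod 4), exponent 1; 113 ≡ 1 (mod 4), exponent 1.
All primes ≡ 3 (mod 4) appear to even exponent (or don't appear), so by the two-squares theorem n IS expressible as a sum of two squares.
Step 3: Build a representation. Group n = k² · m with k = 2 and m = 37 · 113 = 4181 (a product of primes ≡ 1 (mod 4)); a representation of m scales to one of n via (k·x)² + (k·y)² = k²(x² + y²). Each prime p ≡ 1 (mod 4) is itself a sum of two squares; find a² by testing p − a² for a perfect square:
  37: 37 − 1² = 36 = 6² ⇒ 37 = 1² + 6².
  113: 113 − 1² = 112, 113 − 2² = 109, 113 − 3² = 104, 113 − 4² = 97, 113 − 5² = 88, 113 − 6² = 77, 113 − 7² = 64 = 8² ⇒ 113 = 7² + 8².
  Combine using the Brahmagupta–Fibonacci identity (a² + b²)(c² + d²) = (ac − bd)² + (ad + bc)² = (ac + bd)² + (ad − bc)²:
  37 · 113 = 4181: from (1² + 6²)(7² + 8²), take (1·7 − 6·8, 1·8 + 6·7) = (7 − 48, 8 + 42) = (-41, 50); dropping signs (only squares matter) gives (41, 50); check 41² + 50² = 1681 + 2500 = 4181 ✓.
  Scale by k = 2: (2·41, 2·50) = (82, 100).
Step 4: Order so x ≤ y and verify: 82² + 100² = 6724 + 10000 = 16724 = n. ✓

n = 16724 = 82² + 100² (one valid representation with x ≤ y).


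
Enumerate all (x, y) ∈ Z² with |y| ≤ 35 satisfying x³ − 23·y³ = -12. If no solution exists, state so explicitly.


The equation is x³ - 23y³ = -12. For fixed y, x³ = 23·y³ − 12, so a solution requires the RHS to be a perfect cube.
Strategy: iterate y from -35 to 35, compute RHS = 23·y³ − 12, and check whether it is a (positive or negative) perfect cube.
Check small values of y:
  y = 0: RHS = -12 is not a perfect cube.
  y = 1: RHS = 11 is not a perfect cube.
  y = -1: RHS = -35 is not a perfect cube.
  y = 2: RHS = 172 is not a perfect cube.
  y = -2: RHS = -196 is not a perfect cube.
  y = 3: RHS = 609 is not a perfect cube.
  y = -3: RHS = -633 is not a perfect cube.
Continuing the search up to |y| = 35 finds no solutions either.
No (x, y) in the scanned range satisfies the equation.

No integer solutions with |y| ≤ 35.


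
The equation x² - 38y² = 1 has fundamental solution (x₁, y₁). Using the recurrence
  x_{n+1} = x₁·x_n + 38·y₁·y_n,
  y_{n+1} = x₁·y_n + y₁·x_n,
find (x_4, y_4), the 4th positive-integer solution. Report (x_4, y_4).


Step 1: Find the fundamental solution (x₁, y₁) of x² - 38y² = 1.
  Expand √38 as a continued fraction. a₀ = ⌊√38⌋ = 6; iterate m_{k+1} = d_k·a_k − m_k, d_{k+1} = (38 − m_{k+1}²)/d_k, a_{k+1} = ⌊(a₀ + m_{k+1})/d_{k+1}⌋ (starting m₀ = 0, d₀ = 1), with convergents p_k = a_k·p_{k-1} + p_{k-2}, q_k = a_k·q_{k-1} + q_{k-2} (p₋₁ = 1, q₋₁ = 0):
  k = 0: a₀ = 6; p₀/q₀ = 6/1; p₀² − 38·q₀² = 36 − 38 = -2.
  k = 1: m = 6, d = 2, a = ⌊(6 + 6)/2⌋ = 6; p/q = (6·6 + 1)/(6·1 + 0) = 37/6; p² − 38·q² = 1369 − 1368 = 1.
  The first convergent with p² − 38·q² = 1 gives the fundamental solution (x₁, y₁) = (37, 6).
Step 2: Apply the recurrence (x_{n+1}, y_{n+1}) = (x₁x_n + 38y₁y_n, x₁y_n + y₁x_n) repeatedly.
  From (x_1, y_1) = (37, 6): x_2 = 37·37 + 38·6·6 = 2737; y_2 = 37·6 + 6·37 = 444.
  From (x_2, y_2) = (2737, 444): x_3 = 37·2737 + 38·6·444 = 202501; y_3 = 37·444 + 6·2737 = 32850.
  From (x_3, y_3) = (202501, 32850): x_4 = 37·202501 + 38·6·32850 = 14982337; y_4 = 37·32850 + 6·202501 = 2430456.
Step 3: Verify x_4² - 38·y_4² = 224470421981569 - 224470421981568 = 1 (should be 1). ✓

(x_1, y_1) = (37, 6); (x_4, y_4) = (14982337, 2430456).


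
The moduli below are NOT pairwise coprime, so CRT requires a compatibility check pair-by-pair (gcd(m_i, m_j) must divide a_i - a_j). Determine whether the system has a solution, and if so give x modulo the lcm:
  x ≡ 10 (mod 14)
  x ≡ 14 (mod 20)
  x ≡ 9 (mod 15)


Moduli 14, 20, 15 are not pairwise coprime, so CRT works modulo lcm(m_i) when all pairwise compatibility conditions hold.
Pairwise compatibility: gcd(m_i, m_j) must divide a_i - a_j for every pair.
Merge one congruence at a time:
  Start: x ≡ 10 (mod 14).
  Combine with x ≡ 14 (mod 20): gcd(14, 20) = 2; 14 - 10 = 4, which IS divisible by 2, so compatible.
    Write x = 10 + 14·t and substitute into x ≡ 14 (mod 20): 14·t ≡ 14 − 10 = 4 (mod 20).
    Divide the congruence (and modulus) by g = 2: 7·t ≡ 2 (mod 10).
    The inverse of 7 mod 10 is 3 (since 7·3 = 21 = 2·10 + 1), so t ≡ 3·2 = 6 ≡ 6 (mod 10).
    Then x = 10 + 14·6 = 94, valid modulo lcm(14, 20) = 140: x ≡ 94 (mod 140).
  Combine with x ≡ 9 (mod 15): gcd(140, 15) = 5; 9 - 94 = -85, which IS divisible by 5, so compatible.
    Write x = 94 + 140·t and substitute into x ≡ 9 (mod 15): 140·t ≡ 9 − 94 = -85 (mod 15).
    Divide the congruence (and modulus) by g = 5: 28·t ≡ -17 (mod 3).
    Reduce coefficients mod 3: 1·t ≡ 1 (mod 3).
    So t ≡ 1 (mod 3).
    Then x = 94 + 140·1 = 234, valid modulo lcm(140, 15) = 420: x ≡ 234 (mod 420).
Verify: 234 mod 14 = 10, 234 mod 20 = 14, 234 mod 15 = 9.

x ≡ 234 (mod 420).


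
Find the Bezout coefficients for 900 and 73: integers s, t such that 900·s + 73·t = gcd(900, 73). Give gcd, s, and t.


Euclidean algorithm on (900, 73) — divide until remainder is 0:
  900 = 12 · 73 + 24
  73 = 3 · 24 + 1
  24 = 24 · 1 + 0
gcd(900, 73) = 1.
Track Bezout coefficients alongside the remainders: start with r₀ = 900 = a·1 + b·0 (s = 1, t = 0) and r₁ = 73 = a·0 + b·1 (s = 0, t = 1); each new remainder r_{k+1} = r_{k-1} − q_k·r_k inherits s_{k+1} = s_{k-1} − q_k·s_k, t_{k+1} = t_{k-1} − q_k·t_k, so r_k = a·s_k + b·t_k at every step:
  q = 12: r = 24, s = 1 − 12·0 = 1, t = 0 − 12·1 = -12  (check: 900·1 + 73·(-12) = 24)
  q = 3: r = 1, s = 0 − 3·1 = -3, t = 1 − 3·(-12) = 37  (check: 900·(-3) + 73·37 = 1)
The row with r = 1 (the gcd) gives the Bezout coefficients s = -3, t = 37.
Result: 900 · (-3) + 73 · (37) = 1.

gcd(900, 73) = 1; s = -3, t = 37 (check: 900·(-3) + 73·37 = 1).


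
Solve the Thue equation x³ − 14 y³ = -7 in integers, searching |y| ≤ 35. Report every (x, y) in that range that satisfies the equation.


The equation is x³ - 14y³ = -7. For fixed y, x³ = 14·y³ − 7, so a solution requires the RHS to be a perfect cube.
Strategy: iterate y from -35 to 35, compute RHS = 14·y³ − 7, and check whether it is a (positive or negative) perfect cube.
Check small values of y:
  y = 0: RHS = -7 is not a perfect cube.
  y = 1: RHS = 7 is not a perfect cube.
  y = -1: RHS = -21 is not a perfect cube.
  y = 2: RHS = 105 is not a perfect cube.
  y = -2: RHS = -119 is not a perfect cube.
  y = 3: RHS = 371 is not a perfect cube.
  y = -3: RHS = -385 is not a perfect cube.
Continuing the search up to |y| = 35 finds no solutions either.
No (x, y) in the scanned range satisfies the equation.

No integer solutions with |y| ≤ 35.


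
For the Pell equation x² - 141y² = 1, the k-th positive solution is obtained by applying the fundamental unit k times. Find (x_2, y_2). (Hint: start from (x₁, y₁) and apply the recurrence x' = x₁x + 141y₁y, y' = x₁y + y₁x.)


Step 1: Find the fundamental solution (x₁, y₁) of x² - 141y² = 1.
  Expand √141 as a continued fraction. a₀ = ⌊√141⌋ = 11; iterate m_{k+1} = d_k·a_k − m_k, d_{k+1} = (141 − m_{k+1}²)/d_k, a_{k+1} = ⌊(a₀ + m_{k+1})/d_{k+1}⌋ (starting m₀ = 0, d₀ = 1), with convergents p_k = a_k·p_{k-1} + p_{k-2}, q_k = a_k·q_{k-1} + q_{k-2} (p₋₁ = 1, q₋₁ = 0):
  k = 0: a₀ = 11; p₀/q₀ = 11/1; p₀² − 141·q₀² = 121 − 141 = -20.
  k = 1: m = 11, d = 20, a = ⌊(11 + 11)/20⌋ = 1; p/q = (1·11 + 1)/(1·1 + 0) = 12/1; p² − 141·q² = 144 − 141 = 3.
  k = 2: m = 9, d = 3, a = ⌊(11 + 9)/3⌋ = 6; p/q = (6·12 + 11)/(6·1 + 1) = 83/7; p² − 141·q² = 6889 − 6909 = -20.
  k = 3: m = 9, d = 20, a = ⌊(11 + 9)/20⌋ = 1; p/q = (1·83 + 12)/(1·7 + 1) = 95/8; p² − 141·q² = 9025 − 9024 = 1.
  The first convergent with p² − 141·q² = 1 gives the fundamental solution (x₁, y₁) = (95, 8).
Step 2: Apply the recurrence (x_{n+1}, y_{n+1}) = (x₁x_n + 141y₁y_n, x₁y_n + y₁x_n) repeatedly.
  From (x_1, y_1) = (95, 8): x_2 = 95·95 + 141·8·8 = 18049; y_2 = 95·8 + 8·95 = 1520.
Step 3: Verify x_2² - 141·y_2² = 325766401 - 325766400 = 1 (should be 1). ✓

(x_1, y_1) = (95, 8); (x_2, y_2) = (18049, 1520).


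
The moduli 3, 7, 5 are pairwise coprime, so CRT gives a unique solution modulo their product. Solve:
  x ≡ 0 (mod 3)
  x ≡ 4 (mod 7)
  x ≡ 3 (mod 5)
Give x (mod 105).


Moduli 3, 7, 5 are pairwise coprime; by CRT there is a unique solution modulo M = 3 · 7 · 5 = 105.
Solve pairwise, accumulating the modulus:
  Start with x ≡ 0 (mod 3).
  Combine with x ≡ 4 (mod 7): since gcd(3, 7) = 1, we get a unique residue mod 21.
    Write x = 0 + 3·t and substitute into x ≡ 4 (mod 7): 3·t ≡ 4 − 0 = 4 (mod 7).
    The inverse of 3 mod 7 is 5 (since 3·5 = 15 = 2·7 + 1), so t ≡ 5·4 = 20 ≡ 6 (mod 7).
    Then x = 0 + 3·6 = 18, valid modulo lcm(3, 7) = 21: x ≡ 18 (mod 21).
  Combine with x ≡ 3 (mod 5): since gcd(21, 5) = 1, we get a unique residue mod 105.
    Write x = 18 + 21·t and substitute into x ≡ 3 (mod 5): 21·t ≡ 3 − 18 = -15 (mod 5).
    Reduce coefficients mod 5: 1·t ≡ 0 (mod 5).
    So t ≡ 0 (mod 5).
    Then x = 18 + 21·0 = 18, valid modulo lcm(21, 5) = 105: x ≡ 18 (mod 105).
Verify: 18 mod 3 = 0 ✓, 18 mod 7 = 4 ✓, 18 mod 5 = 3 ✓.

x ≡ 18 (mod 105).


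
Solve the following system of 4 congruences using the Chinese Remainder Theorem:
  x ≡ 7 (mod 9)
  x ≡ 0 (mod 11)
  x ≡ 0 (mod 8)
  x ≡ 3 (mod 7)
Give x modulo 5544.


Product of moduli M = 9 · 11 · 8 · 7 = 5544.
Merge one congruence at a time:
  Start: x ≡ 7 (mod 9).
  Combine with x ≡ 0 (mod 11); new modulus lcm = 99.
    Write x = 7 + 9·t and substitute into x ≡ 0 (mod 11): 9·t ≡ 0 − 7 = -7 (mod 11).
    Reduce coefficients mod 11: 9·t ≡ 4 (mod 11).
    The inverse of 9 mod 11 is 5 (since 9·5 = 45 = 4·11 + 1), so t ≡ 5·4 = 20 ≡ 9 (mod 11).
    Then x = 7 + 9·9 = 88, valid modulo lcm(9, 11) = 99: x ≡ 88 (mod 99).
  Combine with x ≡ 0 (mod 8); new modulus lcm = 792.
    Write x = 88 + 99·t and substitute into x ≡ 0 (mod 8): 99·t ≡ 0 − 88 = -88 (mod 8).
    Reduce coefficients mod 8: 3·t ≡ 0 (mod 8).
    The inverse of 3 mod 8 is 3 (since 3·3 = 9 = 1·8 + 1), so t ≡ 3·0 = 0 ≡ 0 (mod 8).
    Then x = 88 + 99·0 = 88, valid modulo lcm(99, 8) = 792: x ≡ 88 (mod 792).
  Combine with x ≡ 3 (mod 7); new modulus lcm = 5544.
    Write x = 88 + 792·t and substitute into x ≡ 3 (mod 7): 792·t ≡ 3 − 88 = -85 (mod 7).
    Reduce coefficients mod 7: 1·t ≡ 6 (mod 7).
    So t ≡ 6 (mod 7).
    Then x = 88 + 792·6 = 4840, valid modulo lcm(792, 7) = 5544: x ≡ 4840 (mod 5544).
Verify against each original: 4840 mod 9 = 7, 4840 mod 11 = 0, 4840 mod 8 = 0, 4840 mod 7 = 3.

x ≡ 4840 (mod 5544).
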